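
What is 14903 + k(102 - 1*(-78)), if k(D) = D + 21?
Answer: 15104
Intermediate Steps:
k(D) = 21 + D
14903 + k(102 - 1*(-78)) = 14903 + (21 + (102 - 1*(-78))) = 14903 + (21 + (102 + 78)) = 14903 + (21 + 180) = 14903 + 201 = 15104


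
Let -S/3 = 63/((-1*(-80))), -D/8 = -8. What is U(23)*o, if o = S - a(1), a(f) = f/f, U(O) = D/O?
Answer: -1076/115 ≈ -9.3565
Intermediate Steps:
D = 64 (D = -8*(-8) = 64)
U(O) = 64/O
S = -189/80 (S = -189/((-1*(-80))) = -189/80 ≈ -2.3625)
a(f) = 1
o = -269/80 (o = -189/80 - 1*1 = -189/80 - 1 = -269/80 ≈ -3.3625)
U(23)*o = (64/23)*(-269/80) = -1076/115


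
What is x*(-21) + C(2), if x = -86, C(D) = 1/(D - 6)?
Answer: 7223/4 ≈ 1805.8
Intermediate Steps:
C(D) = 1/(-6 + D)
x*(-21) + C(2) = -86*(-21) + 1/(-6 + 2) = 1806 + 1/(-4) = 1806 - 1/4 = 7223/4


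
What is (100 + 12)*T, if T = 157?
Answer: 17584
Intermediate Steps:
(100 + 12)*T = (100 + 12)*157 = 112*157 = 17584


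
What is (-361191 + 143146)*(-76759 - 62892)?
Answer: 30450202295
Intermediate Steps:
(-361191 + 143146)*(-76759 - 62892) = -218045*(-139651) = 30450202295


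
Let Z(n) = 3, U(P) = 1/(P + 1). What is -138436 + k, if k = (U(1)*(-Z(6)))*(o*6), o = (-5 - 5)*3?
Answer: -138166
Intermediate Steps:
U(P) = 1/(1 + P)
o = -30 (o = -10*3 = -30)
k = 270 (k = ((-1*3)/(1 + 1))*(-30*6) = (-3/2)*(-180) = ((½)*(-3))*(-180) = -3/2*(-180) = 270)
-138436 + k = -138436 + 270 = -138166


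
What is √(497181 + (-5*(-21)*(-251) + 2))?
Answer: 2*√117707 ≈ 686.17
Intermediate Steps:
√(497181 + (-5*(-21)*(-251) + 2)) = √(497181 + (105*(-251) + 2)) = √(497181 + (-26355 + 2)) = √(497181 - 26353) = √470828 = 2*√117707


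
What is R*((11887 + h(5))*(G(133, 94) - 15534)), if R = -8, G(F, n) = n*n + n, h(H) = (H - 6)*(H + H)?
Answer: 627485664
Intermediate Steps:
h(H) = 2*H*(-6 + H) (h(H) = (-6 + H)*(2*H) = 2*H*(-6 + H))
G(F, n) = n + n**2 (G(F, n) = n**2 + n = n + n**2)
R*((11887 + h(5))*(G(133, 94) - 15534)) = -8*(11887 + 2*5*(-6 + 5))*(94*(1 + 94) - 15534) = -8*(11887 + 2*5*(-1))*(94*95 - 15534) = -8*(11887 - 10)*(8930 - 15534) = -95016*(-6604) = -8*(-78435708) = 627485664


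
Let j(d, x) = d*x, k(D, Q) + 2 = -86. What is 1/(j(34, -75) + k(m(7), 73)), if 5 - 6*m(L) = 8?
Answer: -1/2638 ≈ -0.00037907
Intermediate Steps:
m(L) = -½ (m(L) = ⅚ - ⅙*8 = ⅚ - 4/3 = -½)
k(D, Q) = -88 (k(D, Q) = -2 - 86 = -88)
1/(j(34, -75) + k(m(7), 73)) = 1/(34*(-75) - 88) = 1/(-2550 - 88) = 1/(-2638) = -1/2638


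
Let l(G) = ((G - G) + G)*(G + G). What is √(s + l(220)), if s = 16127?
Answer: √112927 ≈ 336.05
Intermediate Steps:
l(G) = 2*G² (l(G) = (0 + G)*(2*G) = G*(2*G) = 2*G²)
√(s + l(220)) = √(16127 + 2*220²) = √(16127 + 2*48400) = √(16127 + 96800) = √112927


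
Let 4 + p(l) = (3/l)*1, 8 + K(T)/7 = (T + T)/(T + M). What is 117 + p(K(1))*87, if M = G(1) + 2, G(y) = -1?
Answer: -11580/49 ≈ -236.33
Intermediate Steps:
M = 1 (M = -1 + 2 = 1)
K(T) = -56 + 14*T/(1 + T) (K(T) = -56 + 7*((T + T)/(T + 1)) = -56 + 7*((2*T)/(1 + T)) = -56 + 7*(2*T/(1 + T)) = -56 + 14*T/(1 + T))
p(l) = -4 + 3/l (p(l) = -4 + (3/l)*1 = -4 + 3/l)
117 + p(K(1))*87 = 117 + (-4 + 3/((14*(-4 - 3*1)/(1 + 1))))*87 = 117 + (-4 + 3/((14*(-4 - 3)/2)))*87 = 117 + (-4 + 3/((14*(1/2)*(-7))))*87 = 117 + (-4 + 3/(-49))*87 = 117 + (-4 + 3*(-1/49))*87 = 117 + (-4 - 3/49)*87 = 117 - 199/49*87 = 117 - 17313/49 = -11580/49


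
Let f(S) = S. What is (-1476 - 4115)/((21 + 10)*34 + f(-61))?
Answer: -5591/993 ≈ -5.6304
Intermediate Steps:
(-1476 - 4115)/((21 + 10)*34 + f(-61)) = (-1476 - 4115)/((21 + 10)*34 - 61) = -5591/(31*34 - 61) = -5591/(1054 - 61) = -5591/993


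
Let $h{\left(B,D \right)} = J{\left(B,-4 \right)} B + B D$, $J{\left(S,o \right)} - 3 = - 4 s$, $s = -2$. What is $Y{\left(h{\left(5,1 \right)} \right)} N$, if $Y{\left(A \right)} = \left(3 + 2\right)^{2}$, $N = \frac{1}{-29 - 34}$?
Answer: $- \frac{25}{63} \approx -0.39683$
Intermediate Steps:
$J{\left(S,o \right)} = 11$ ($J{\left(S,o \right)} = 3 - -8 = 3 + 8 = 11$)
$h{\left(B,D \right)} = 11 B + B D$
$N = - \frac{1}{63}$ ($N = \frac{1}{-63} = - \frac{1}{63} \approx -0.015873$)
$Y{\left(A \right)} = 25$ ($Y{\left(A \right)} = 5^{2} = 25$)
$Y{\left(h{\left(5,1 \right)} \right)} N = 25 \left(- \frac{1}{63}\right) = - \frac{25}{63}$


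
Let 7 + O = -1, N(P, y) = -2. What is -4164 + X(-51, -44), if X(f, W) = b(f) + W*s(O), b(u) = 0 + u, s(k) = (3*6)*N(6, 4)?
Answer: -2631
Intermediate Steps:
O = -8 (O = -7 - 1 = -8)
s(k) = -36 (s(k) = (3*6)*(-2) = 18*(-2) = -36)
b(u) = u
X(f, W) = f - 36*W (X(f, W) = f + W*(-36) = f - 36*W)
-4164 + X(-51, -44) = -4164 + (-51 - 36*(-44)) = -4164 + (-51 + 1584) = -4164 + 1533 = -2631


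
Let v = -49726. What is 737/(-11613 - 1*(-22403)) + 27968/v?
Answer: -5763623/11663990 ≈ -0.49414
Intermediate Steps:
737/(-11613 - 1*(-22403)) + 27968/v = 737/(-11613 - 1*(-22403)) + 27968/(-49726) = 737/(-11613 + 22403) + 27968*(-1/49726) = 737/10790 - 608/1081 = -5763623/11663990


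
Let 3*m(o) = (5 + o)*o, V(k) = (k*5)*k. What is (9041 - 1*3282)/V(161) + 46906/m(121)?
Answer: 436322812/47046615 ≈ 9.2743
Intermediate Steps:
V(k) = 5*k² (V(k) = (5*k)*k = 5*k²)
m(o) = o*(5 + o)/3 (m(o) = ((5 + o)*o)/3 = (o*(5 + o))/3 = o*(5 + o)/3)
(9041 - 1*3282)/V(161) + 46906/m(121) = (9041 - 1*3282)/((5*161²)) + 46906/(((⅓)*121*(5 + 121))) = (9041 - 3282)/((5*25921)) + 46906/(((⅓)*121*126)) = 5759/129605 + 46906/5082 = 5759*(1/129605) + 46906*(1/5082) = 5759/129605 + 23453/2541 = 436322812/47046615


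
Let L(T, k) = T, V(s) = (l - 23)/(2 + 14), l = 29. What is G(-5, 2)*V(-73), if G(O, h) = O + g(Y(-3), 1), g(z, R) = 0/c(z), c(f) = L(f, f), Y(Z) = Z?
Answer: -15/8 ≈ -1.8750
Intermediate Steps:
V(s) = 3/8 (V(s) = (29 - 23)/(2 + 14) = 6/16 = 6*(1/16) = 3/8)
c(f) = f
g(z, R) = 0 (g(z, R) = 0/z = 0)
G(O, h) = O (G(O, h) = O + 0 = O)
G(-5, 2)*V(-73) = -5*3/8 = -15/8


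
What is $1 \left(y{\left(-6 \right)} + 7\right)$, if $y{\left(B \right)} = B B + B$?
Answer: $37$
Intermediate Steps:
$y{\left(B \right)} = B + B^{2}$ ($y{\left(B \right)} = B^{2} + B = B + B^{2}$)
$1 \left(y{\left(-6 \right)} + 7\right) = 1 \left(- 6 \left(1 - 6\right) + 7\right) = 1 \left(\left(-6\right) \left(-5\right) + 7\right) = 1 \left(30 + 7\right) = 1 \cdot 37 = 37$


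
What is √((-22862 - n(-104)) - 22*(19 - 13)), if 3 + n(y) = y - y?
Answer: I*√22991 ≈ 151.63*I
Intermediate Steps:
n(y) = -3 (n(y) = -3 + (y - y) = -3 + 0 = -3)
√((-22862 - n(-104)) - 22*(19 - 13)) = √((-22862 - 1*(-3)) - 22*(19 - 13)) = √((-22862 + 3) - 22*6) = √(-22859 - 132) = √(-22991) = I*√22991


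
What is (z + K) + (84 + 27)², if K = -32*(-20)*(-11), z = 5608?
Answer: 10889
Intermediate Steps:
K = -7040 (K = 640*(-11) = -7040)
(z + K) + (84 + 27)² = (5608 - 7040) + (84 + 27)² = -1432 + 111² = -1432 + 12321 = 10889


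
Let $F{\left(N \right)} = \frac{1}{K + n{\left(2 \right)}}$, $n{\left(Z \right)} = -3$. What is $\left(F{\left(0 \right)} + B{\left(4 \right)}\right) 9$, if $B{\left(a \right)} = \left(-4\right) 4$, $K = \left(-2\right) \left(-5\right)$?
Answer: $- \frac{999}{7} \approx -142.71$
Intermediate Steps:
$K = 10$
$F{\left(N \right)} = \frac{1}{7}$ ($F{\left(N \right)} = \frac{1}{10 - 3} = \frac{1}{7}$)
$B{\left(a \right)} = -16$
$\left(F{\left(0 \right)} + B{\left(4 \right)}\right) 9 = \left(\frac{1}{7} - 16\right) 9 = \left(- \frac{111}{7}\right) 9 = - \frac{999}{7}$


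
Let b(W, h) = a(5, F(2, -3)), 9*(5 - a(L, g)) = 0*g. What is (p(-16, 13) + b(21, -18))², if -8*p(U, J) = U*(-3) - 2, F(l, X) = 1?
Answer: 9/16 ≈ 0.56250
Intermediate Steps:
a(L, g) = 5 (a(L, g) = 5 - 0*g = 5 - ⅑*0 = 5 + 0 = 5)
b(W, h) = 5
p(U, J) = ¼ + 3*U/8 (p(U, J) = -(U*(-3) - 2)/8 = -(-3*U - 2)/8 = -(-2 - 3*U)/8 = ¼ + 3*U/8)
(p(-16, 13) + b(21, -18))² = ((¼ + (3/8)*(-16)) + 5)² = ((¼ - 6) + 5)² = (-23/4 + 5)² = (-¾)² = 9/16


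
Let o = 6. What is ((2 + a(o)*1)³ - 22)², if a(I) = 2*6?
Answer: 7409284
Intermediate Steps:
a(I) = 12
((2 + a(o)*1)³ - 22)² = ((2 + 12*1)³ - 22)² = ((2 + 12)³ - 22)² = (14³ - 22)² = (2744 - 22)² = 2722² = 7409284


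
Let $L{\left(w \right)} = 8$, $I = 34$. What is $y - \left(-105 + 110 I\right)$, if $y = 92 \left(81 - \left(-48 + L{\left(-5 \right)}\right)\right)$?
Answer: $7497$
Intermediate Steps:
$y = 11132$ ($y = 92 \left(81 + \left(48 - 8\right)\right) = 92 \left(81 + 40\right) = 92 \cdot 121 = 11132$)
$y - \left(-105 + 110 I\right) = 11132 + \left(\left(-110\right) 34 + 105\right) = 11132 + \left(-3740 + 105\right) = 11132 - 3635 = 7497$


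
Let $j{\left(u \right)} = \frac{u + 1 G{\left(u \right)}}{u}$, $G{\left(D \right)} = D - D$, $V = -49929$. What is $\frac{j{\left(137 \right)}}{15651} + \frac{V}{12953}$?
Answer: $- \frac{781425826}{202727403} \approx -3.8546$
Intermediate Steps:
$G{\left(D \right)} = 0$
$j{\left(u \right)} = 1$ ($j{\left(u \right)} = \frac{u + 1 \cdot 0}{u} = \frac{u + 0}{u} = \frac{u}{u} = 1$)
$\frac{j{\left(137 \right)}}{15651} + \frac{V}{12953} = 1 \cdot \frac{1}{15651} - \frac{49929}{12953} = \frac{1}{15651} - \frac{49929}{12953} = - \frac{781425826}{202727403}$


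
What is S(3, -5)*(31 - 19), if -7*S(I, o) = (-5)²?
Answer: -300/7 ≈ -42.857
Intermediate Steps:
S(I, o) = -25/7 (S(I, o) = -⅐*(-5)² = -⅐*25 = -25/7)
S(3, -5)*(31 - 19) = -25*(31 - 19)/7 = -25/7*12 = -300/7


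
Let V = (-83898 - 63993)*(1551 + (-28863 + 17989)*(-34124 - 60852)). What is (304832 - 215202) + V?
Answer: -152737473017695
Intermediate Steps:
V = -152737473107325 (V = -147891*(1551 - 10874*(-94976)) = -147891*(1551 + 1032769024) = -147891*1032770575 = -152737473107325)
(304832 - 215202) + V = (304832 - 215202) - 152737473107325 = 89630 - 152737473107325 = -152737473017695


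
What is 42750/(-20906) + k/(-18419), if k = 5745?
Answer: -453758610/192533807 ≈ -2.3568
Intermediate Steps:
42750/(-20906) + k/(-18419) = 42750/(-20906) + 5745/(-18419) = 42750*(-1/20906) + 5745*(-1/18419) = -21375/10453 - 5745/18419 = -453758610/192533807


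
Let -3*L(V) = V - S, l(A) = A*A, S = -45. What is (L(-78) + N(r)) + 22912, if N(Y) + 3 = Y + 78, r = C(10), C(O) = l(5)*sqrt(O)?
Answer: 22998 + 25*sqrt(10) ≈ 23077.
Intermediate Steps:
l(A) = A**2
L(V) = -15 - V/3 (L(V) = -(V - 1*(-45))/3 = -(V + 45)/3 = -(45 + V)/3 = -15 - V/3)
C(O) = 25*sqrt(O) (C(O) = 5**2*sqrt(O) = 25*sqrt(O))
r = 25*sqrt(10) ≈ 79.057
N(Y) = 75 + Y (N(Y) = -3 + (Y + 78) = -3 + (78 + Y) = 75 + Y)
(L(-78) + N(r)) + 22912 = ((-15 - 1/3*(-78)) + (75 + 25*sqrt(10))) + 22912 = ((-15 + 26) + (75 + 25*sqrt(10))) + 22912 = (11 + (75 + 25*sqrt(10))) + 22912 = (86 + 25*sqrt(10)) + 22912 = 22998 + 25*sqrt(10)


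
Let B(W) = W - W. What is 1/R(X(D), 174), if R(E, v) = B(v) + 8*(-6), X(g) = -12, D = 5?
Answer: -1/48 ≈ -0.020833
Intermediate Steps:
B(W) = 0
R(E, v) = -48 (R(E, v) = 0 + 8*(-6) = 0 - 48 = -48)
1/R(X(D), 174) = 1/(-48) = -1/48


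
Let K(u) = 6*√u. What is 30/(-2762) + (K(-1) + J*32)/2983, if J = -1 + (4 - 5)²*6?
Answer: 176215/4119523 + 6*I/2983 ≈ 0.042776 + 0.0020114*I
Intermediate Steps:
J = 5 (J = -1 + (-1)²*6 = -1 + 1*6 = -1 + 6 = 5)
30/(-2762) + (K(-1) + J*32)/2983 = 30/(-2762) + (6*√(-1) + 5*32)/2983 = 30*(-1/2762) + (6*I + 160)*(1/2983) = -15/1381 + (160 + 6*I)*(1/2983) = -15/1381 + (160/2983 + 6*I/2983) = 176215/4119523 + 6*I/2983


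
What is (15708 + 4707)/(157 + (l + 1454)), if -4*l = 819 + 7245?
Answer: -1361/27 ≈ -50.407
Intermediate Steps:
l = -2016 (l = -(819 + 7245)/4 = -1/4*8064 = -2016)
(15708 + 4707)/(157 + (l + 1454)) = (15708 + 4707)/(157 + (-2016 + 1454)) = 20415/(157 - 562) = 20415/(-405) = 20415*(-1/405) = -1361/27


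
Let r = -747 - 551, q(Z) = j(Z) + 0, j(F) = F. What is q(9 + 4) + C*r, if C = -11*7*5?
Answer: 499743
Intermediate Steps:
q(Z) = Z (q(Z) = Z + 0 = Z)
r = -1298
C = -385 (C = -77*5 = -385)
q(9 + 4) + C*r = (9 + 4) - 385*(-1298) = 13 + 499730 = 499743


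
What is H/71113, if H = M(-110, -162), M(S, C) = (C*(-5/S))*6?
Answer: -486/782243 ≈ -0.00062129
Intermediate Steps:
M(S, C) = -30*C/S (M(S, C) = -5*C/S*6 = -30*C/S)
H = -486/11 (H = -30*(-162)/(-110) = -30*(-162)*(-1/110) = -486/11 ≈ -44.182)
H/71113 = -486/11/71113 = -486/11*1/71113 = -486/782243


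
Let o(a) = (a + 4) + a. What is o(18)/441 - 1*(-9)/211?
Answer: 12409/93051 ≈ 0.13336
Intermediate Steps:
o(a) = 4 + 2*a (o(a) = (4 + a) + a = 4 + 2*a)
o(18)/441 - 1*(-9)/211 = (4 + 2*18)/441 - 1*(-9)/211 = (4 + 36)*(1/441) + 9*(1/211) = 40*(1/441) + 9/211 = 40/441 + 9/211 = 12409/93051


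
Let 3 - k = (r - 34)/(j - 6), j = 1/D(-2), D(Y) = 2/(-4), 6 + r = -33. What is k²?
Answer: 2401/64 ≈ 37.516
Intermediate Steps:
r = -39 (r = -6 - 33 = -39)
D(Y) = -½ (D(Y) = 2*(-¼) = -½)
j = -2 (j = 1/(-½) = -2)
k = -49/8 (k = 3 - (-39 - 34)/(-2 - 6) = 3 - (-73)/(-8) = 3 - (-73)*(-1)/8 = 3 - 1*73/8 = 3 - 73/8 = -49/8 ≈ -6.1250)
k² = (-49/8)² = 2401/64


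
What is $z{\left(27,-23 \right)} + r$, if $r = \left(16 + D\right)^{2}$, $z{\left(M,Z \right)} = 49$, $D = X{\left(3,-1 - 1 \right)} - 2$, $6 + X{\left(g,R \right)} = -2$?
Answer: $85$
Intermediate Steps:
$X{\left(g,R \right)} = -8$ ($X{\left(g,R \right)} = -6 - 2 = -8$)
$D = -10$ ($D = -8 - 2 = -10$)
$r = 36$ ($r = \left(16 - 10\right)^{2} = 6^{2} = 36$)
$z{\left(27,-23 \right)} + r = 49 + 36 = 85$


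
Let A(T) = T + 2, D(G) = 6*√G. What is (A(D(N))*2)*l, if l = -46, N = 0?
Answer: -184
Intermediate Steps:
A(T) = 2 + T
(A(D(N))*2)*l = ((2 + 6*√0)*2)*(-46) = ((2 + 6*0)*2)*(-46) = ((2 + 0)*2)*(-46) = (2*2)*(-46) = 4*(-46) = -184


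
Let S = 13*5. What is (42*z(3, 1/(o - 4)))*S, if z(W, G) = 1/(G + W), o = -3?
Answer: 1911/2 ≈ 955.50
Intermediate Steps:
S = 65
(42*z(3, 1/(o - 4)))*S = (42/(1/(-3 - 4) + 3))*65 = (42/(1/(-7) + 3))*65 = (42/(-⅐ + 3))*65 = (42/(20/7))*65 = (42*(7/20))*65 = (147/10)*65 = 1911/2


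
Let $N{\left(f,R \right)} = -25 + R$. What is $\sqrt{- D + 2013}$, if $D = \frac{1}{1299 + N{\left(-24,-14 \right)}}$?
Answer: $\frac{\sqrt{88773265}}{210} \approx 44.866$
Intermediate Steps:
$D = \frac{1}{1260}$ ($D = \frac{1}{1299 - 39} = \frac{1}{1260} \approx 0.00079365$)
$\sqrt{- D + 2013} = \sqrt{\left(-1\right) \frac{1}{1260} + 2013} = \sqrt{- \frac{1}{1260} + 2013} = \sqrt{\frac{2536379}{1260}} = \frac{\sqrt{88773265}}{210}$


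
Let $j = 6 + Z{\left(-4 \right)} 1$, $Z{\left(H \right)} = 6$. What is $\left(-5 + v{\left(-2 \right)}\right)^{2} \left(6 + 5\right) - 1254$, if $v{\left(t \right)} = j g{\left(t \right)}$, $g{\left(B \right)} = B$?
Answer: $7997$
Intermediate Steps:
$j = 12$ ($j = 6 + 6 \cdot 1 = 6 + 6 = 12$)
$v{\left(t \right)} = 12 t$
$\left(-5 + v{\left(-2 \right)}\right)^{2} \left(6 + 5\right) - 1254 = \left(-5 + 12 \left(-2\right)\right)^{2} \left(6 + 5\right) - 1254 = \left(-5 - 24\right)^{2} \cdot 11 - 1254 = \left(-29\right)^{2} \cdot 11 - 1254 = 841 \cdot 11 - 1254 = 9251 - 1254 = 7997$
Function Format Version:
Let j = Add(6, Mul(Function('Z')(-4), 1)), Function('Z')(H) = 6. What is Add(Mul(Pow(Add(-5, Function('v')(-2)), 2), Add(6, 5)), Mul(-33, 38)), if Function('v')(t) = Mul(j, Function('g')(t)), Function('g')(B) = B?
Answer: 7997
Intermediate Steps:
j = 12 (j = Add(6, Mul(6, 1)) = Add(6, 6) = 12)
Function('v')(t) = Mul(12, t)
Add(Mul(Pow(Add(-5, Function('v')(-2)), 2), Add(6, 5)), Mul(-33, 38)) = Add(Mul(Pow(Add(-5, Mul(12, -2)), 2), Add(6, 5)), Mul(-33, 38)) = Add(Mul(Pow(Add(-5, -24), 2), 11), -1254) = Add(Mul(Pow(-29, 2), 11), -1254) = Add(Mul(841, 11), -1254) = Add(9251, -1254) = 7997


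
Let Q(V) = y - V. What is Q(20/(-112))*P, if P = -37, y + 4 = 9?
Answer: -5365/28 ≈ -191.61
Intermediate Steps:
y = 5 (y = -4 + 9 = 5)
Q(V) = 5 - V
Q(20/(-112))*P = (5 - 20/(-112))*(-37) = (5 - 20*(-1)/112)*(-37) = (5 - 1*(-5/28))*(-37) = (5 + 5/28)*(-37) = (145/28)*(-37) = -5365/28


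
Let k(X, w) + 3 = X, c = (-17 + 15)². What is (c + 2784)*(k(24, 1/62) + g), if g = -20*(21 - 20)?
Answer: 2788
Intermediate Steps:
c = 4 (c = (-2)² = 4)
k(X, w) = -3 + X
g = -20 (g = -20*1 = -20)
(c + 2784)*(k(24, 1/62) + g) = (4 + 2784)*((-3 + 24) - 20) = 2788*(21 - 20) = 2788*1 = 2788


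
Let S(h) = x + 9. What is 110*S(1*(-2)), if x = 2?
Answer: 1210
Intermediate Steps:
S(h) = 11 (S(h) = 2 + 9 = 11)
110*S(1*(-2)) = 110*11 = 1210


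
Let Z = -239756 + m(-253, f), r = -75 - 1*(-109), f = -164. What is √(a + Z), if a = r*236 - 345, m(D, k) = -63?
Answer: 2*I*√58035 ≈ 481.81*I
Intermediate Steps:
r = 34 (r = -75 + 109 = 34)
Z = -239819 (Z = -239756 - 63 = -239819)
a = 7679 (a = 34*236 - 345 = 8024 - 345 = 7679)
√(a + Z) = √(7679 - 239819) = √(-232140) = 2*I*√58035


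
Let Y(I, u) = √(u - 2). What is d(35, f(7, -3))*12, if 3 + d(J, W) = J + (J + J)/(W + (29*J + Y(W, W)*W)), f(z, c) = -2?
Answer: 78981192/205237 + 672*I/205237 ≈ 384.83 + 0.0032743*I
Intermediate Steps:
Y(I, u) = √(-2 + u)
d(J, W) = -3 + J + 2*J/(W + 29*J + W*√(-2 + W)) (d(J, W) = -3 + (J + (J + J)/(W + (29*J + √(-2 + W)*W))) = -3 + (J + (2*J)/(W + (29*J + W*√(-2 + W)))) = -3 + (J + (2*J)/(W + 29*J + W*√(-2 + W))) = -3 + (J + 2*J/(W + 29*J + W*√(-2 + W))) = -3 + J + 2*J/(W + 29*J + W*√(-2 + W)))
d(35, f(7, -3))*12 = ((-85*35 - 3*(-2) + 29*35² + 35*(-2) - 3*(-2)*√(-2 - 2) + 35*(-2)*√(-2 - 2))/(-2 + 29*35 - 2*√(-2 - 2)))*12 = ((-2975 + 6 + 29*1225 - 70 - 3*(-2)*√(-4) + 35*(-2)*√(-4))/(-2 + 1015 - 4*I))*12 = ((-2975 + 6 + 35525 - 70 - 3*(-2)*2*I + 35*(-2)*(2*I))/(-2 + 1015 - 4*I))*12 = ((-2975 + 6 + 35525 - 70 + 12*I - 140*I)/(-2 + 1015 - 4*I))*12 = ((32486 - 128*I)/(1013 - 4*I))*12 = (((1013 + 4*I)/1026185)*(32486 - 128*I))*12 = ((1013 + 4*I)*(32486 - 128*I)/1026185)*12 = 12*(1013 + 4*I)*(32486 - 128*I)/1026185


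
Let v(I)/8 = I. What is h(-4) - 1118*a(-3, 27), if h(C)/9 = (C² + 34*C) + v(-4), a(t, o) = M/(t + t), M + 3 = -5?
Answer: -8576/3 ≈ -2858.7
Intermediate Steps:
M = -8 (M = -3 - 5 = -8)
v(I) = 8*I
a(t, o) = -4/t (a(t, o) = -8/(t + t) = -8*1/(2*t) = -4/t)
h(C) = -288 + 9*C² + 306*C (h(C) = 9*((C² + 34*C) + 8*(-4)) = 9*((C² + 34*C) - 32) = 9*(-32 + C² + 34*C) = -288 + 9*C² + 306*C)
h(-4) - 1118*a(-3, 27) = (-288 + 9*(-4)² + 306*(-4)) - (-4472)/(-3) = (-288 + 9*16 - 1224) - (-4472)*(-1)/3 = (-288 + 144 - 1224) - 1118*4/3 = -1368 - 4472/3 = -8576/3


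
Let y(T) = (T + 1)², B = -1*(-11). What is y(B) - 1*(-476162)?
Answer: 476306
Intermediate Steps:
B = 11
y(T) = (1 + T)²
y(B) - 1*(-476162) = (1 + 11)² - 1*(-476162) = 12² + 476162 = 144 + 476162 = 476306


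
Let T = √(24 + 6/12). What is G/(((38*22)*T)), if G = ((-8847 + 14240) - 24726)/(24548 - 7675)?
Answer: -19333*√2/98740796 ≈ -0.00027690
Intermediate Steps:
T = 7*√2/2 (T = √(24 + 6*(1/12)) = √(24 + ½) = √(49/2) = 7*√2/2 ≈ 4.9497)
G = -19333/16873 (G = (5393 - 24726)/16873 = -19333*1/16873 = -19333/16873 ≈ -1.1458)
G/(((38*22)*T)) = -19333*√2/5852/16873 = -19333*√2/98740796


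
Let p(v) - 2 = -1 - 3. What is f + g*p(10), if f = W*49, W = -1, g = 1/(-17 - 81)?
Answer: -2400/49 ≈ -48.980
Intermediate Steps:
g = -1/98 (g = 1/(-98) = -1/98 ≈ -0.010204)
p(v) = -2 (p(v) = 2 + (-1 - 3) = 2 - 4 = -2)
f = -49 (f = -1*49 = -49)
f + g*p(10) = -49 - 1/98*(-2) = -49 + 1/49 = -2400/49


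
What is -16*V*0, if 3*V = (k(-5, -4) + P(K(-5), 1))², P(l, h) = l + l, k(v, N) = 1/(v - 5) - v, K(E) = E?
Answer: 0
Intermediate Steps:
k(v, N) = 1/(-5 + v) - v
P(l, h) = 2*l
V = 867/100 (V = ((1 - 1*(-5)² + 5*(-5))/(-5 - 5) + 2*(-5))²/3 = ((1 - 1*25 - 25)/(-10) - 10)²/3 = (-(1 - 25 - 25)/10 - 10)²/3 = (-⅒*(-49) - 10)²/3 = (49/10 - 10)²/3 = (-51/10)²/3 = (⅓)*(2601/100) = 867/100 ≈ 8.6700)
-16*V*0 = -16*867/100*0 = -3468/25*0 = 0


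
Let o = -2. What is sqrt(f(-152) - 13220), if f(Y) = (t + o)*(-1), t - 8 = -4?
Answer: I*sqrt(13222) ≈ 114.99*I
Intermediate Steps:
t = 4 (t = 8 - 4 = 4)
f(Y) = -2 (f(Y) = (4 - 2)*(-1) = 2*(-1) = -2)
sqrt(f(-152) - 13220) = sqrt(-2 - 13220) = sqrt(-13222) = I*sqrt(13222)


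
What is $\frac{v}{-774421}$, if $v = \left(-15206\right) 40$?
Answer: $\frac{608240}{774421} \approx 0.78541$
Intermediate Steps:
$v = -608240$
$\frac{v}{-774421} = - \frac{608240}{-774421} = \left(-608240\right) \left(- \frac{1}{774421}\right) = \frac{608240}{774421}$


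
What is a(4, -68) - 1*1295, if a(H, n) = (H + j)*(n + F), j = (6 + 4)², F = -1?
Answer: -8471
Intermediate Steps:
j = 100 (j = 10² = 100)
a(H, n) = (-1 + n)*(100 + H) (a(H, n) = (H + 100)*(n - 1) = (100 + H)*(-1 + n) = (-1 + n)*(100 + H))
a(4, -68) - 1*1295 = (-100 - 1*4 + 100*(-68) + 4*(-68)) - 1*1295 = (-100 - 4 - 6800 - 272) - 1295 = -7176 - 1295 = -8471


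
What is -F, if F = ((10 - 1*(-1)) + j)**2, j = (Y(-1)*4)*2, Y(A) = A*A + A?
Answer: -121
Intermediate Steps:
Y(A) = A + A**2 (Y(A) = A**2 + A = A + A**2)
j = 0 (j = (-(1 - 1)*4)*2 = (-1*0*4)*2 = (0*4)*2 = 0*2 = 0)
F = 121 (F = ((10 - 1*(-1)) + 0)**2 = ((10 + 1) + 0)**2 = (11 + 0)**2 = 11**2 = 121)
-F = -1*121 = -121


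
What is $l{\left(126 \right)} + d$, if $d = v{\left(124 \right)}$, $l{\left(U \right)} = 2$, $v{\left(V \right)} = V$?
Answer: $126$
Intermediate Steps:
$d = 124$
$l{\left(126 \right)} + d = 2 + 124 = 126$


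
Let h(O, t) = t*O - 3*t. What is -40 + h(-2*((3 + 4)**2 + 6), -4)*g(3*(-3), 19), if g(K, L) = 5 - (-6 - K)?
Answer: 864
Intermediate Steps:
g(K, L) = 11 + K (g(K, L) = 5 + (6 + K) = 11 + K)
h(O, t) = -3*t + O*t (h(O, t) = O*t - 3*t = -3*t + O*t)
-40 + h(-2*((3 + 4)**2 + 6), -4)*g(3*(-3), 19) = -40 + (-4*(-3 - 2*((3 + 4)**2 + 6)))*(11 + 3*(-3)) = -40 + (-4*(-3 - 2*(7**2 + 6)))*(11 - 9) = -40 - 4*(-3 - 2*(49 + 6))*2 = -40 - 4*(-3 - 2*55)*2 = -40 - 4*(-3 - 110)*2 = -40 - 4*(-113)*2 = -40 + 452*2 = -40 + 904 = 864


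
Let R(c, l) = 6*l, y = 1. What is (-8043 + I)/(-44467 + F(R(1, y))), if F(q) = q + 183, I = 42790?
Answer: -34747/44278 ≈ -0.78475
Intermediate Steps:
F(q) = 183 + q
(-8043 + I)/(-44467 + F(R(1, y))) = (-8043 + 42790)/(-44467 + (183 + 6*1)) = 34747/(-44467 + (183 + 6)) = 34747/(-44467 + 189) = 34747/(-44278) = 34747*(-1/44278) = -34747/44278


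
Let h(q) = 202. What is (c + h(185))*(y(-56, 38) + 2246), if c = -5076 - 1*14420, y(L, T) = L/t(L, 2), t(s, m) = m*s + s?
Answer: -130022266/3 ≈ -4.3341e+7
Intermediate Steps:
t(s, m) = s + m*s
y(L, T) = ⅓ (y(L, T) = L/((L*(1 + 2))) = L/((L*3)) = L/((3*L)) = L*(1/(3*L)) = ⅓)
c = -19496 (c = -5076 - 14420 = -19496)
(c + h(185))*(y(-56, 38) + 2246) = (-19496 + 202)*(⅓ + 2246) = -19294*6739/3 = -130022266/3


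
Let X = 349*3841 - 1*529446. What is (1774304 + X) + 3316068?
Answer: 5901435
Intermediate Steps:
X = 811063 (X = 1340509 - 529446 = 811063)
(1774304 + X) + 3316068 = (1774304 + 811063) + 3316068 = 2585367 + 3316068 = 5901435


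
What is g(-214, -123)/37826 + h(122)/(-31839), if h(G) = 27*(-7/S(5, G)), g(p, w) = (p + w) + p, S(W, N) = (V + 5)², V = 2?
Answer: -40593907/2810131366 ≈ -0.014446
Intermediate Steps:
S(W, N) = 49 (S(W, N) = (2 + 5)² = 7² = 49)
g(p, w) = w + 2*p
h(G) = -27/7 (h(G) = 27*(-7/49) = 27*(-7*1/49) = 27*(-⅐) = -27/7)
g(-214, -123)/37826 + h(122)/(-31839) = (-123 + 2*(-214))/37826 - 27/7/(-31839) = (-123 - 428)*(1/37826) - 27/7*(-1/31839) = -551*1/37826 + 9/74291 = -551/37826 + 9/74291 = -40593907/2810131366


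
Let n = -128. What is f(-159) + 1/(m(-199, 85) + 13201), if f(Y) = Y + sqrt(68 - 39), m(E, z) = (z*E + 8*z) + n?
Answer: -502759/3162 + sqrt(29) ≈ -153.62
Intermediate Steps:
m(E, z) = -128 + 8*z + E*z (m(E, z) = (z*E + 8*z) - 128 = (E*z + 8*z) - 128 = (8*z + E*z) - 128 = -128 + 8*z + E*z)
f(Y) = Y + sqrt(29)
f(-159) + 1/(m(-199, 85) + 13201) = (-159 + sqrt(29)) + 1/((-128 + 8*85 - 199*85) + 13201) = (-159 + sqrt(29)) + 1/((-128 + 680 - 16915) + 13201) = (-159 + sqrt(29)) + 1/(-16363 + 13201) = (-159 + sqrt(29)) + 1/(-3162) = (-159 + sqrt(29)) - 1/3162 = -502759/3162 + sqrt(29)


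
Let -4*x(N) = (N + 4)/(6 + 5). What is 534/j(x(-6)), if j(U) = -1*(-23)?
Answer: 534/23 ≈ 23.217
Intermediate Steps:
x(N) = -1/11 - N/44 (x(N) = -(N + 4)/(4*(6 + 5)) = -(4 + N)/(4*11) = -(4/11 + N/11)/4 = -1/11 - N/44)
j(U) = 23
534/j(x(-6)) = 534/23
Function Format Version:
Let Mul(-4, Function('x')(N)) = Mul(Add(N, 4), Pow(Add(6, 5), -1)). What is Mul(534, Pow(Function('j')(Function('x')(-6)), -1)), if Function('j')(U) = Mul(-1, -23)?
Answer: Rational(534, 23) ≈ 23.217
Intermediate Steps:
Function('x')(N) = Add(Rational(-1, 11), Mul(Rational(-1, 44), N)) (Function('x')(N) = Mul(Rational(-1, 4), Mul(Add(N, 4), Pow(Add(6, 5), -1))) = Mul(Rational(-1, 4), Mul(Add(4, N), Pow(11, -1))) = Mul(Rational(-1, 4), Mul(Add(4, N), Rational(1, 11))) = Mul(Rational(-1, 4), Add(Rational(4, 11), Mul(Rational(1, 11), N))) = Add(Rational(-1, 11), Mul(Rational(-1, 44), N)))
Function('j')(U) = 23
Mul(534, Pow(Function('j')(Function('x')(-6)), -1)) = Mul(534, Pow(23, -1)) = Mul(534, Rational(1, 23)) = Rational(534, 23)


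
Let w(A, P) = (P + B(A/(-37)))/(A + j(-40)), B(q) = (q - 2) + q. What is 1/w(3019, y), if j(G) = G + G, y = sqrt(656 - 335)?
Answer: -664637216/36917095 - 4023491*sqrt(321)/36917095 ≈ -19.956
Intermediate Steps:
B(q) = -2 + 2*q (B(q) = (-2 + q) + q = -2 + 2*q)
y = sqrt(321) ≈ 17.916
j(G) = 2*G
w(A, P) = (-2 + P - 2*A/37)/(-80 + A) (w(A, P) = (P + (-2 + 2*(A/(-37))))/(A + 2*(-40)) = (P + (-2 + 2*(A*(-1/37))))/(A - 80) = (P + (-2 + 2*(-A/37)))/(-80 + A) = (P + (-2 - 2*A/37))/(-80 + A) = (-2 + P - 2*A/37)/(-80 + A))
1/w(3019, y) = 1/((-2 + sqrt(321) - 2/37*3019)/(-80 + 3019)) = 1/((-2 + sqrt(321) - 6038/37)/2939) = 1/((-6112/37 + sqrt(321))/2939) = 1/(-6112/108743 + sqrt(321)/2939)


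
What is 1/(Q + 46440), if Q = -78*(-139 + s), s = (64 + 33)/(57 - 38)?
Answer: 19/1080792 ≈ 1.7580e-5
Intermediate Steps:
s = 97/19 ≈ 5.1053
Q = 198432/19 (Q = -78*(-139 + 97/19) = -78*(-2544/19) = 198432/19 ≈ 10444.)
1/(Q + 46440) = 1/(198432/19 + 46440) = 1/(1080792/19) = 19/1080792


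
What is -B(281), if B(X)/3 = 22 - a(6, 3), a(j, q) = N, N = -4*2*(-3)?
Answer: 6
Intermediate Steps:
N = 24 (N = -8*(-3) = 24)
a(j, q) = 24
B(X) = -6 (B(X) = 3*(22 - 1*24) = 3*(22 - 24) = 3*(-2) = -6)
-B(281) = -1*(-6) = 6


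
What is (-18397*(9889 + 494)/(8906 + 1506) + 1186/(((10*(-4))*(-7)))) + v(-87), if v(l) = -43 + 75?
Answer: -3336178383/182210 ≈ -18310.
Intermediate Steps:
v(l) = 32
(-18397*(9889 + 494)/(8906 + 1506) + 1186/(((10*(-4))*(-7)))) + v(-87) = (-18397*(9889 + 494)/(8906 + 1506) + 1186/(((10*(-4))*(-7)))) + 32 = (-18397/(10412/10383) + 1186/((-40*(-7)))) + 32 = (-18397/(10412*(1/10383)) + 1186/280) + 32 = (-18397/10412/10383 + 1186*(1/280)) + 32 = (-18397*10383/10412 + 593/140) + 32 = (-191016051/10412 + 593/140) + 32 = -3342009103/182210 + 32 = -3336178383/182210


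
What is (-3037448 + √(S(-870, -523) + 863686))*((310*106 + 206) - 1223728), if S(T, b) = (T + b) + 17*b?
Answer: 3616573910576 - 1190662*√853402 ≈ 3.6155e+12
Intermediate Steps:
S(T, b) = T + 18*b
(-3037448 + √(S(-870, -523) + 863686))*((310*106 + 206) - 1223728) = (-3037448 + √((-870 + 18*(-523)) + 863686))*((310*106 + 206) - 1223728) = (-3037448 + √((-870 - 9414) + 863686))*((32860 + 206) - 1223728) = (-3037448 + √(-10284 + 863686))*(33066 - 1223728) = (-3037448 + √853402)*(-1190662) = 3616573910576 - 1190662*√853402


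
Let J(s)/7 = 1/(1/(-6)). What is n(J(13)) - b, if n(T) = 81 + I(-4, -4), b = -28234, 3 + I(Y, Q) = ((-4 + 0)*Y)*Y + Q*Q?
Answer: 28264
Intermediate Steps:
I(Y, Q) = -3 + Q² - 4*Y² (I(Y, Q) = -3 + (((-4 + 0)*Y)*Y + Q*Q) = -3 + ((-4*Y)*Y + Q²) = -3 + (-4*Y² + Q²) = -3 + (Q² - 4*Y²) = -3 + Q² - 4*Y²)
J(s) = -42 (J(s) = 7/(1/(-6)) = 7/(-⅙) = 7*(-6) = -42)
n(T) = 30 (n(T) = 81 + (-3 + (-4)² - 4*(-4)²) = 81 + (-3 + 16 - 4*16) = 81 + (-3 + 16 - 64) = 81 - 51 = 30)
n(J(13)) - b = 30 - 1*(-28234) = 30 + 28234 = 28264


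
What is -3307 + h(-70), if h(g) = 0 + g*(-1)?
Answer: -3237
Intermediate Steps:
h(g) = -g (h(g) = 0 - g = -g)
-3307 + h(-70) = -3307 - 1*(-70) = -3307 + 70 = -3237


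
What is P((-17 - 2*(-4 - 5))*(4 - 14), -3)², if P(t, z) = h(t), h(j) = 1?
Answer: 1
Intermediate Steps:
P(t, z) = 1
P((-17 - 2*(-4 - 5))*(4 - 14), -3)² = 1² = 1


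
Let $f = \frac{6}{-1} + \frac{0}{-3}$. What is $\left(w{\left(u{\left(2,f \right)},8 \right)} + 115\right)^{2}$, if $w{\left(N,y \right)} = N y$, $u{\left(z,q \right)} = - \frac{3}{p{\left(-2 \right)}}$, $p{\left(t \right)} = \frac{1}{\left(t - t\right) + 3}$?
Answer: $1849$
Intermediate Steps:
$p{\left(t \right)} = \frac{1}{3}$ ($p{\left(t \right)} = \frac{1}{0 + 3} = \frac{1}{3}$)
$f = -6$ ($f = 6 \left(-1\right) + 0 \left(- \frac{1}{3}\right) = -6 + 0 = -6$)
$u{\left(z,q \right)} = -9$ ($u{\left(z,q \right)} = - 3 \frac{1}{\frac{1}{3}} = \left(-3\right) 3 = -9$)
$\left(w{\left(u{\left(2,f \right)},8 \right)} + 115\right)^{2} = \left(\left(-9\right) 8 + 115\right)^{2} = \left(-72 + 115\right)^{2} = 43^{2} = 1849$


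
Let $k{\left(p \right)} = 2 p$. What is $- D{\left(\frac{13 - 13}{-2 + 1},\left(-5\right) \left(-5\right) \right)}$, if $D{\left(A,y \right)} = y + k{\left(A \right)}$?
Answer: $-25$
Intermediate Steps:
$D{\left(A,y \right)} = y + 2 A$
$- D{\left(\frac{13 - 13}{-2 + 1},\left(-5\right) \left(-5\right) \right)} = - (\left(-5\right) \left(-5\right) + 2 \frac{13 - 13}{-2 + 1}) = - (25 + 2 \frac{0}{-1}) = - (25 + 2 \cdot 0 \left(-1\right)) = - (25 + 2 \cdot 0) = - (25 + 0) = \left(-1\right) 25 = -25$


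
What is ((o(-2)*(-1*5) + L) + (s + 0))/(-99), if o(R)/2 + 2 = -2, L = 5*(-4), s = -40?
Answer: 20/99 ≈ 0.20202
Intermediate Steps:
L = -20
o(R) = -8 (o(R) = -4 + 2*(-2) = -4 - 4 = -8)
((o(-2)*(-1*5) + L) + (s + 0))/(-99) = ((-(-8)*5 - 20) + (-40 + 0))/(-99) = -((-8*(-5) - 20) - 40)/99 = -((40 - 20) - 40)/99 = -(20 - 40)/99 = -1/99*(-20) = 20/99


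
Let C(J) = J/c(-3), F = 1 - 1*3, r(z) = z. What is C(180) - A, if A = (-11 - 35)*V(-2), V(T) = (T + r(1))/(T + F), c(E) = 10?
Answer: 59/2 ≈ 29.500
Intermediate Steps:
F = -2 (F = 1 - 3 = -2)
V(T) = (1 + T)/(-2 + T) (V(T) = (T + 1)/(T - 2) = (1 + T)/(-2 + T))
A = -23/2 (A = (-11 - 35)*((1 - 2)/(-2 - 2)) = -46*(-1)/(-4) = -(-23)*(-1)/2 = -46*1/4 = -23/2 ≈ -11.500)
C(J) = J/10
C(180) - A = (1/10)*180 - 1*(-23/2) = 18 + 23/2 = 59/2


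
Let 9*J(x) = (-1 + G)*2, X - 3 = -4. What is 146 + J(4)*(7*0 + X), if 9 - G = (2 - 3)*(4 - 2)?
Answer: 1294/9 ≈ 143.78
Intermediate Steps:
X = -1 (X = 3 - 4 = -1)
G = 11 (G = 9 - (2 - 3)*(4 - 2) = 9 - (-1)*2 = 9 - 1*(-2) = 9 + 2 = 11)
J(x) = 20/9 (J(x) = ((-1 + 11)*2)/9 = (10*2)/9 = (⅑)*20 = 20/9)
146 + J(4)*(7*0 + X) = 146 + 20*(7*0 - 1)/9 = 146 + 20*(0 - 1)/9 = 146 + (20/9)*(-1) = 146 - 20/9 = 1294/9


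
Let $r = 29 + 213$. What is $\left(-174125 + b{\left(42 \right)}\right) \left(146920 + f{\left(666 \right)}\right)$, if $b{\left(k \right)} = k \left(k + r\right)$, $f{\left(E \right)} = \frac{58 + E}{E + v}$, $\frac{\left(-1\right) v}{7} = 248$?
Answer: $- \frac{12748982318086}{535} \approx -2.383 \cdot 10^{10}$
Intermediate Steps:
$v = -1736$ ($v = \left(-7\right) 248 = -1736$)
$r = 242$
$f{\left(E \right)} = \frac{58 + E}{-1736 + E}$ ($f{\left(E \right)} = \frac{58 + E}{E - 1736} = \frac{58 + E}{-1736 + E}$)
$b{\left(k \right)} = k \left(242 + k\right)$ ($b{\left(k \right)} = k \left(k + 242\right) = k \left(242 + k\right)$)
$\left(-174125 + b{\left(42 \right)}\right) \left(146920 + f{\left(666 \right)}\right) = \left(-174125 + 42 \left(242 + 42\right)\right) \left(146920 + \frac{58 + 666}{-1736 + 666}\right) = \left(-174125 + 42 \cdot 284\right) \left(146920 + \frac{1}{-1070} \cdot 724\right) = \left(-174125 + 11928\right) \left(146920 - \frac{362}{535}\right) = - 162197 \left(146920 - \frac{362}{535}\right) = \left(-162197\right) \frac{78601838}{535} = - \frac{12748982318086}{535}$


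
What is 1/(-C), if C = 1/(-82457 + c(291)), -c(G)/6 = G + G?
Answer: 85949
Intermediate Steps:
c(G) = -12*G (c(G) = -6*(G + G) = -12*G)
C = -1/85949 (C = 1/(-82457 - 12*291) = 1/(-82457 - 3492) = 1/(-85949) = -1/85949 ≈ -1.1635e-5)
1/(-C) = 1/(-1*(-1/85949)) = 1/(1/85949) = 85949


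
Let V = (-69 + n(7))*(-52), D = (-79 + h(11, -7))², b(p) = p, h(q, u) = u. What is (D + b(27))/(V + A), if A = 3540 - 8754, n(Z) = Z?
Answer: -7423/1990 ≈ -3.7302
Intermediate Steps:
A = -5214
D = 7396 (D = (-79 - 7)² = (-86)² = 7396)
V = 3224 (V = (-69 + 7)*(-52) = -62*(-52) = 3224)
(D + b(27))/(V + A) = (7396 + 27)/(3224 - 5214) = 7423/(-1990) = 7423*(-1/1990) = -7423/1990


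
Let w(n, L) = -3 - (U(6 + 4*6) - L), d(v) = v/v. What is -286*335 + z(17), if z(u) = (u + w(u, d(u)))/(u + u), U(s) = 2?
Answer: -3257527/34 ≈ -95810.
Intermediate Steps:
d(v) = 1
w(n, L) = -5 + L (w(n, L) = -3 - (2 - L) = -3 + (-2 + L) = -5 + L)
z(u) = (-4 + u)/(2*u) (z(u) = (u + (-5 + 1))/(u + u) = (u - 4)/((2*u)) = (-4 + u)*(1/(2*u)) = (-4 + u)/(2*u))
-286*335 + z(17) = -286*335 + (1/2)*(-4 + 17)/17 = -95810 + (1/2)*(1/17)*13 = -95810 + 13/34 = -3257527/34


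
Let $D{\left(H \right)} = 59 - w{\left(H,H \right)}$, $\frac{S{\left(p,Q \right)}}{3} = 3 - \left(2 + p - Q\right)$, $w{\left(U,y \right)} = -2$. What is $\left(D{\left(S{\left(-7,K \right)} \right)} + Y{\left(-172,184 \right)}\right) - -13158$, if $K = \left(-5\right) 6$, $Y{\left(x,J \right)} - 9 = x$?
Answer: $13056$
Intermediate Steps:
$Y{\left(x,J \right)} = 9 + x$
$K = -30$
$S{\left(p,Q \right)} = 3 - 3 p + 3 Q$ ($S{\left(p,Q \right)} = 3 \left(3 - \left(2 + p - Q\right)\right) = 3 \left(1 + Q - p\right) = 3 - 3 p + 3 Q$)
$D{\left(H \right)} = 61$ ($D{\left(H \right)} = 59 - -2 = 59 + 2 = 61$)
$\left(D{\left(S{\left(-7,K \right)} \right)} + Y{\left(-172,184 \right)}\right) - -13158 = \left(61 + \left(9 - 172\right)\right) - -13158 = \left(61 - 163\right) + 13158 = -102 + 13158 = 13056$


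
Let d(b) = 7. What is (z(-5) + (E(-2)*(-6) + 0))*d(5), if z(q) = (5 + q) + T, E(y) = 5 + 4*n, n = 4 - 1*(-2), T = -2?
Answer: -1232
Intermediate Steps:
n = 6 (n = 4 + 2 = 6)
E(y) = 29 (E(y) = 5 + 4*6 = 5 + 24 = 29)
z(q) = 3 + q (z(q) = (5 + q) - 2 = 3 + q)
(z(-5) + (E(-2)*(-6) + 0))*d(5) = ((3 - 5) + (29*(-6) + 0))*7 = (-2 + (-174 + 0))*7 = (-2 - 174)*7 = -176*7 = -1232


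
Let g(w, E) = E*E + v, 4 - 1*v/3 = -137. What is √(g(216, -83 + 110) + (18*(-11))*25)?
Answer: 3*I*√422 ≈ 61.628*I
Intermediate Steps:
v = 423 (v = 12 - 3*(-137) = 12 + 411 = 423)
g(w, E) = 423 + E² (g(w, E) = E*E + 423 = E² + 423 = 423 + E²)
√(g(216, -83 + 110) + (18*(-11))*25) = √((423 + (-83 + 110)²) + (18*(-11))*25) = √((423 + 27²) - 198*25) = √((423 + 729) - 4950) = √(1152 - 4950) = √(-3798) = 3*I*√422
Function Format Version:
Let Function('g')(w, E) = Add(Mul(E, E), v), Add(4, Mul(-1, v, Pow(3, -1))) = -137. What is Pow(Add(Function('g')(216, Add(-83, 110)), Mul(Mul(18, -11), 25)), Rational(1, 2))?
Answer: Mul(3, I, Pow(422, Rational(1, 2))) ≈ Mul(61.628, I)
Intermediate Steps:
v = 423 (v = Add(12, Mul(-3, -137)) = Add(12, 411) = 423)
Function('g')(w, E) = Add(423, Pow(E, 2)) (Function('g')(w, E) = Add(Mul(E, E), 423) = Add(Pow(E, 2), 423) = Add(423, Pow(E, 2)))
Pow(Add(Function('g')(216, Add(-83, 110)), Mul(Mul(18, -11), 25)), Rational(1, 2)) = Pow(Add(Add(423, Pow(Add(-83, 110), 2)), Mul(Mul(18, -11), 25)), Rational(1, 2)) = Pow(Add(Add(423, Pow(27, 2)), Mul(-198, 25)), Rational(1, 2)) = Pow(Add(Add(423, 729), -4950), Rational(1, 2)) = Pow(Add(1152, -4950), Rational(1, 2)) = Pow(-3798, Rational(1, 2)) = Mul(3, I, Pow(422, Rational(1, 2)))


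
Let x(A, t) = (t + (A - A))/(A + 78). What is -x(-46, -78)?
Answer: 39/16 ≈ 2.4375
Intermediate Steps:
x(A, t) = t/(78 + A) (x(A, t) = (t + 0)/(78 + A) = t/(78 + A))
-x(-46, -78) = -(-78)/(78 - 46) = -(-78)/32 = -1*(-39/16) = 39/16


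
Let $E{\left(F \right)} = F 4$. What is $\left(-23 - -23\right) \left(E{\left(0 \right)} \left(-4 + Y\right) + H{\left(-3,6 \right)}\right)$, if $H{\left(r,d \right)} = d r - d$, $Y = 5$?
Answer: $0$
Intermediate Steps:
$H{\left(r,d \right)} = - d + d r$
$E{\left(F \right)} = 4 F$
$\left(-23 - -23\right) \left(E{\left(0 \right)} \left(-4 + Y\right) + H{\left(-3,6 \right)}\right) = \left(-23 - -23\right) \left(4 \cdot 0 \left(-4 + 5\right) + 6 \left(-1 - 3\right)\right) = \left(-23 + 23\right) \left(0 \cdot 1 + 6 \left(-4\right)\right) = 0 \left(0 - 24\right) = 0 \left(-24\right) = 0$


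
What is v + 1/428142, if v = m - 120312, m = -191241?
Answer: -133388924525/428142 ≈ -3.1155e+5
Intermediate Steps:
v = -311553 (v = -191241 - 120312 = -311553)
v + 1/428142 = -311553 + 1/428142 = -133388924525/428142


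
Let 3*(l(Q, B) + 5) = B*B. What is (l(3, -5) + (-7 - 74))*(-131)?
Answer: 30523/3 ≈ 10174.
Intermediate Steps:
l(Q, B) = -5 + B²/3 (l(Q, B) = -5 + (B*B)/3 = -5 + B²/3)
(l(3, -5) + (-7 - 74))*(-131) = ((-5 + (⅓)*(-5)²) + (-7 - 74))*(-131) = ((-5 + (⅓)*25) - 81)*(-131) = ((-5 + 25/3) - 81)*(-131) = (10/3 - 81)*(-131) = -233/3*(-131) = 30523/3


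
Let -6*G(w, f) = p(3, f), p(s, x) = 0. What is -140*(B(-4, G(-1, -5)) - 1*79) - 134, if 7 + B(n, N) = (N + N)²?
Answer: 11906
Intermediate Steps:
G(w, f) = 0 (G(w, f) = -⅙*0 = 0)
B(n, N) = -7 + 4*N² (B(n, N) = -7 + (N + N)² = -7 + (2*N)² = -7 + 4*N²)
-140*(B(-4, G(-1, -5)) - 1*79) - 134 = -140*((-7 + 4*0²) - 1*79) - 134 = -140*((-7 + 4*0) - 79) - 134 = -140*((-7 + 0) - 79) - 134 = -140*(-7 - 79) - 134 = -140*(-86) - 134 = 12040 - 134 = 11906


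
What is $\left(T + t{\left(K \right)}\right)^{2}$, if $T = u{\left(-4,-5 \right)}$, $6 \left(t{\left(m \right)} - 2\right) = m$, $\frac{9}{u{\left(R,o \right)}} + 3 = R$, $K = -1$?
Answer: $\frac{529}{1764} \approx 0.29989$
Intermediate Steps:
$u{\left(R,o \right)} = \frac{9}{-3 + R}$
$t{\left(m \right)} = 2 + \frac{m}{6}$
$T = - \frac{9}{7}$ ($T = \frac{9}{-3 - 4} = \frac{9}{-7} = 9 \left(- \frac{1}{7}\right) = - \frac{9}{7} \approx -1.2857$)
$\left(T + t{\left(K \right)}\right)^{2} = \left(- \frac{9}{7} + \left(2 + \frac{1}{6} \left(-1\right)\right)\right)^{2} = \left(- \frac{9}{7} + \left(2 - \frac{1}{6}\right)\right)^{2} = \left(- \frac{9}{7} + \frac{11}{6}\right)^{2} = \left(\frac{23}{42}\right)^{2} = \frac{529}{1764}$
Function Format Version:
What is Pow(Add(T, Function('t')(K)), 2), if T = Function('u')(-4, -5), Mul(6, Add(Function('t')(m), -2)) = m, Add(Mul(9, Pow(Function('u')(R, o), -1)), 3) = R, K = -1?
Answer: Rational(529, 1764) ≈ 0.29989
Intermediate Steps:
Function('u')(R, o) = Mul(9, Pow(Add(-3, R), -1))
Function('t')(m) = Add(2, Mul(Rational(1, 6), m))
T = Rational(-9, 7) (T = Mul(9, Pow(Add(-3, -4), -1)) = Mul(9, Pow(-7, -1)) = Mul(9, Rational(-1, 7)) = Rational(-9, 7) ≈ -1.2857)
Pow(Add(T, Function('t')(K)), 2) = Pow(Add(Rational(-9, 7), Add(2, Mul(Rational(1, 6), -1))), 2) = Pow(Add(Rational(-9, 7), Add(2, Rational(-1, 6))), 2) = Pow(Add(Rational(-9, 7), Rational(11, 6)), 2) = Pow(Rational(23, 42), 2) = Rational(529, 1764)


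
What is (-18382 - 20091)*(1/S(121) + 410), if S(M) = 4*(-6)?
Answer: -378535847/24 ≈ -1.5772e+7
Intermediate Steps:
S(M) = -24
(-18382 - 20091)*(1/S(121) + 410) = (-18382 - 20091)*(1/(-24) + 410) = -38473*(-1/24 + 410) = -38473*9839/24 = -378535847/24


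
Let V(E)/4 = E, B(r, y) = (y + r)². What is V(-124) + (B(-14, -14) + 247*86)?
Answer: 21530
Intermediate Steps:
B(r, y) = (r + y)²
V(E) = 4*E
V(-124) + (B(-14, -14) + 247*86) = 4*(-124) + ((-14 - 14)² + 247*86) = -496 + ((-28)² + 21242) = -496 + (784 + 21242) = -496 + 22026 = 21530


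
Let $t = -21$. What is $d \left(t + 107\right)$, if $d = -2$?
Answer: $-172$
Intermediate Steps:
$d \left(t + 107\right) = - 2 \left(-21 + 107\right) = \left(-2\right) 86 = -172$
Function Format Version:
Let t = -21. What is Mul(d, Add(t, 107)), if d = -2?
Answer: -172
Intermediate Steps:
Mul(d, Add(t, 107)) = Mul(-2, Add(-21, 107)) = Mul(-2, 86) = -172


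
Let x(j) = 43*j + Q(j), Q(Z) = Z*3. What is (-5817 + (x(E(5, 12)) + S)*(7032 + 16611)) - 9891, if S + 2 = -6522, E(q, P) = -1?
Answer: -155350218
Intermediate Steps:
S = -6524 (S = -2 - 6522 = -6524)
Q(Z) = 3*Z
x(j) = 46*j (x(j) = 43*j + 3*j = 46*j)
(-5817 + (x(E(5, 12)) + S)*(7032 + 16611)) - 9891 = (-5817 + (46*(-1) - 6524)*(7032 + 16611)) - 9891 = (-5817 + (-46 - 6524)*23643) - 9891 = (-5817 - 6570*23643) - 9891 = (-5817 - 155334510) - 9891 = -155340327 - 9891 = -155350218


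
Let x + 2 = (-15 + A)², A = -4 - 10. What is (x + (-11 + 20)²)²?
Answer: 846400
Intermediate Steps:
A = -14
x = 839 (x = -2 + (-15 - 14)² = -2 + (-29)² = -2 + 841 = 839)
(x + (-11 + 20)²)² = (839 + (-11 + 20)²)² = (839 + 9²)² = (839 + 81)² = 920² = 846400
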